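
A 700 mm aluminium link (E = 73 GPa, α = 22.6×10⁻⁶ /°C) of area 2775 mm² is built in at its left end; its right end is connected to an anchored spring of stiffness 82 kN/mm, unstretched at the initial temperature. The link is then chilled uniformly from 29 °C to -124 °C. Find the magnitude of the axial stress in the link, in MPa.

σ ≈ 55.7 MPa (tensile)

Free thermal contraction: δ_free = αΔT L = 22.6×10⁻⁶ × 153 × 700 = 2.42 mm.
Let P be the tensile force in the spring. The link extends elastically by PL/(AE) and the spring stretches by P/k; together these equal δ_free.
P [ L/(AE) + 1/k ] = δ_free → P [ 700/(2775×73×10³) + 1/(82×10³) ] = 2.42.
P = 2.42 / 1.565×10⁻⁵ = 154700 N.
σ = P/A = 154700/2775 = 55.73 MPa.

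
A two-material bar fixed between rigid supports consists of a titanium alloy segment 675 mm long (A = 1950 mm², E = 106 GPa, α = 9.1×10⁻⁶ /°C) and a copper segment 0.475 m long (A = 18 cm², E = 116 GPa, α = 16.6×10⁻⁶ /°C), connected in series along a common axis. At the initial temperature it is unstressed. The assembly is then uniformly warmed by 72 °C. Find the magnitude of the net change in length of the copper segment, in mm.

|ΔL| ≈ 0.153 mm

Free thermal expansion of the whole bar: Σ αᵢΔT Lᵢ = 9.1×10⁻⁶×72×675 + 16.6×10⁻⁶×72×475 = 1.01 mm.
The rigid supports impose zero overall length change; the single axial force P common to all segments must satisfy P Σ Lᵢ/(AᵢEᵢ) = δ_free.
Σ Lᵢ/(AᵢEᵢ) = 675/(1950×106×10³) + 475/(1800×116×10³) = 5.541×10⁻⁶ mm/N.
Hence P = δ_free / Σ(L/AE) = 1.01/5.541×10⁻⁶ = 182.3 kN (compressive).
For the copper segment, free thermal change = 16.6×10⁻⁶×72×475 = 0.5677 mm and elastic change from P = 182300×475/(1800×116×10³) = 0.4147 mm; these oppose, so the net change is 0.153 mm (segment lengthens).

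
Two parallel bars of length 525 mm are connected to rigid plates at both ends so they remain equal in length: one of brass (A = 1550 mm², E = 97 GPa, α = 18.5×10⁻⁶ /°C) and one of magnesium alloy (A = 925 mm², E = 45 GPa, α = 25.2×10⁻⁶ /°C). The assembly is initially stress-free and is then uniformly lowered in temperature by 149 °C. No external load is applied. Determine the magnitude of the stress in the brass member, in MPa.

σ ≈ 21 MPa (compressive)

Equilibrium of a rigid end plate with no external load gives equal and opposite internal forces ±P in the two members. Since α_{magnesium alloy} > α_{brass}, cooling drives the magnesium alloy into tension and the brass into compression.
Compatibility of the two members (thermal + elastic change equal): (α₁ − α₂)ΔT = P·[1/(A₁E₁) + 1/(A₂E₂)].
|α₁ − α₂|·ΔT = 6.7×10⁻⁶ × 149 = 0.0009983.
1/(A₁E₁) + 1/(A₂E₂) = 1/(1550×97×10³) + 1/(925×45×10³) = 3.068×10⁻⁸ N⁻¹.
So P = 0.0009983 / 3.068×10⁻⁸ = 32.54 kN.
σ_{brass} = P/A₁ = 32540/1550 = 21 MPa, compressive.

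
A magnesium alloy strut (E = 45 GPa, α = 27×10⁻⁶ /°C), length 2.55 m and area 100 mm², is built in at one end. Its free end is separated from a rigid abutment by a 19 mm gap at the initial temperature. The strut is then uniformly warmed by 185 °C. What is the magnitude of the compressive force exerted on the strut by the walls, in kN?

P ≈ 0 kN

If the wall were absent the strut would grow by αΔT L = 27×10⁻⁶ × 185 × 2550 = 12.74 mm.
This is smaller than the 19 mm clearance, so the strut expands freely without reaching the stop — the stress is zero.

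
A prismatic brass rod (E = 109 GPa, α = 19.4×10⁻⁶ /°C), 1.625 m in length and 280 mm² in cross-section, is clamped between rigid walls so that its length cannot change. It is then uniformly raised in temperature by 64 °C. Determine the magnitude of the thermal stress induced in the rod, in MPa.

σ ≈ 135 MPa (compressive)

The supports are rigid, so the total axial strain is zero. The restrained thermal strain is ε = αΔT = 19.4×10⁻⁶ × 64 = 1241.6×10⁻⁶.
The stress required to suppress this strain is σ = Eε = 109×10³ × 1241.6×10⁻⁶ = 135.3 MPa, compressive since the rod is trying to expand.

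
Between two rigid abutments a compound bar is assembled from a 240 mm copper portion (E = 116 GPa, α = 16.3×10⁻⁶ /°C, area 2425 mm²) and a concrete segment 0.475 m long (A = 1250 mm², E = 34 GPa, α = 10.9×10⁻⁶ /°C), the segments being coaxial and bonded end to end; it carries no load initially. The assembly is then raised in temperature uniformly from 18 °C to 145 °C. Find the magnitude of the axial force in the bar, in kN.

With the walls removed the bar would change length by δ_free = Σ αᵢΔT Lᵢ = 16.3×10⁻⁶×127×240 + 10.9×10⁻⁶×127×475 = 1.154 mm.
The rigid supports impose zero overall length change; the single axial force P common to all segments must satisfy P Σ Lᵢ/(AᵢEᵢ) = δ_free.
Σ Lᵢ/(AᵢEᵢ) = 240/(2425×116×10³) + 475/(1250×34×10³) = 1.203×10⁻⁵ mm/N.
P = 1.154 / 1.203×10⁻⁵ = 95960 N = 95.96 kN, compressive.

P ≈ 96 kN (compressive)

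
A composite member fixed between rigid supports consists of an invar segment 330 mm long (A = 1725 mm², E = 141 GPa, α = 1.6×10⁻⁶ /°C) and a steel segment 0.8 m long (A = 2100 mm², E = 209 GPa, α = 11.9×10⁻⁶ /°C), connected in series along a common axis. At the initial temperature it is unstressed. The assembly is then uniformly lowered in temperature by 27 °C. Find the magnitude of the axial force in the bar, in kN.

P ≈ 85.3 kN (tensile)

If the supports were absent, the total length change would be Σ αᵢΔT Lᵢ = 1.6×10⁻⁶×27×330 + 11.9×10⁻⁶×27×800 = 0.2713 mm.
The rigid supports impose zero overall length change; the single axial force P common to all segments must satisfy P Σ Lᵢ/(AᵢEᵢ) = δ_free.
The series flexibility is Σ Lᵢ/(AᵢEᵢ) = 330/(1725×141×10³) + 800/(2100×209×10³) = 3.18×10⁻⁶ mm/N.
Hence P = δ_free / Σ(L/AE) = 0.2713/3.18×10⁻⁶ = 85.33 kN (tensile).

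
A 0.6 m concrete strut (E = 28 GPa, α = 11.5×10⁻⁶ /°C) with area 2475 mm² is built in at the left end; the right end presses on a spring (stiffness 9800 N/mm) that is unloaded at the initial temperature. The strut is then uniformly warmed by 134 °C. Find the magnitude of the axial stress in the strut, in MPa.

If the spring were absent the strut would lengthen by αΔT L = 11.5×10⁻⁶ × 134 × 600 = 0.9246 mm.
Let P be the compressive force at the spring. The strut shortens elastically by PL/(AE) and the spring compresses by P/k; together these equal δ_free.
P [ L/(AE) + 1/k ] = δ_free → P [ 600/(2475×28×10³) + 1/(9800) ] = 0.9246.
P = 0.9246 / 0.0001107 = 8352 N.
σ = P/A = 8352/2475 = 3.375 MPa.

σ ≈ 3.37 MPa (compressive)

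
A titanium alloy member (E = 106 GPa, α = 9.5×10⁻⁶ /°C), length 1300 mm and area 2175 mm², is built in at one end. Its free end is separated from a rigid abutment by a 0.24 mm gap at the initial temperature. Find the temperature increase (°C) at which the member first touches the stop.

ΔT ≈ 19.4 °C

The gap closes when αΔT L = 0.24 mm, since the member is still unstressed at that instant.
ΔT = 0.24 / (9.5×10⁻⁶ × 1300) = 19.43 °C.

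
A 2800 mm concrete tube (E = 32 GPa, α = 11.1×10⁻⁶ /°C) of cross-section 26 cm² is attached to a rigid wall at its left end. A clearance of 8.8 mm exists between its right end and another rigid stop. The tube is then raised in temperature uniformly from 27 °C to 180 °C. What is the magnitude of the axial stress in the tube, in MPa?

If the wall were absent the tube would grow by αΔT L = 11.1×10⁻⁶ × 153 × 2800 = 4.755 mm.
This is smaller than the 8.8 mm clearance, so the tube expands freely without reaching the stop — the stress is zero.

σ ≈ 0 MPa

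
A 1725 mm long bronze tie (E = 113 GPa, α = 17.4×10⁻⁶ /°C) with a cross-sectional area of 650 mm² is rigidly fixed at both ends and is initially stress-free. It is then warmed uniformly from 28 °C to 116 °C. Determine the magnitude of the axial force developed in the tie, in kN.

P ≈ 112 kN (compressive)

Full restraint means ε = 0, so the stress is σ = EαΔT = 113×10³ × 17.4×10⁻⁶ × 88 = 173 MPa.
P = AEαΔT = 650 × 113×10³ × 17.4×10⁻⁶ × 88 = 112.5 kN (compressive).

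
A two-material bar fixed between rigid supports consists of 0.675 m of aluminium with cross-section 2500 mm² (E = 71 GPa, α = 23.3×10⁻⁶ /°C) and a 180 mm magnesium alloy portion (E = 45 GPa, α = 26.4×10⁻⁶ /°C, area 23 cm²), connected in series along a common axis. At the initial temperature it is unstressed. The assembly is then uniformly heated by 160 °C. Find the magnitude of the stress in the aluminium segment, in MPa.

Free thermal expansion of the whole bar: Σ αᵢΔT Lᵢ = 23.3×10⁻⁶×160×675 + 26.4×10⁻⁶×160×180 = 3.277 mm.
Since the ends are fixed, an axial force P builds up, equal in every segment, with P · Σ Lᵢ/(AᵢEᵢ) = δ_free.
Σ Lᵢ/(AᵢEᵢ) = 675/(2500×71×10³) + 180/(2300×45×10³) = 5.542×10⁻⁶ mm/N.
P = 3.277 / 5.542×10⁻⁶ = 591300 N = 591.3 kN, compressive.
σ_{aluminium} = P / A = 591300 / 2500 = 236.5 MPa.

σ ≈ 237 MPa (compressive)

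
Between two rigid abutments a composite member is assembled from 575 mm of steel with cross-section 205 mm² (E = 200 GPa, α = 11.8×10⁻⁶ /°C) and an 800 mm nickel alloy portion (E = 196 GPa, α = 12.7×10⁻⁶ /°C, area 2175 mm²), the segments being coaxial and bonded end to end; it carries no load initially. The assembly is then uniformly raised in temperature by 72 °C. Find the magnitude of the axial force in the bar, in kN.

With the walls removed the bar would change length by δ_free = Σ αᵢΔT Lᵢ = 11.8×10⁻⁶×72×575 + 12.7×10⁻⁶×72×800 = 1.22 mm.
The walls prevent any net length change, so an axial force P (same in every segment) develops. Compatibility: P · Σ Lᵢ/(AᵢEᵢ) = δ_free.
Σ Lᵢ/(AᵢEᵢ) = 575/(205×200×10³) + 800/(2175×196×10³) = 1.59×10⁻⁵ mm/N.
P = 1.22 / 1.59×10⁻⁵ = 76730 N = 76.73 kN, compressive.

P ≈ 76.7 kN (compressive)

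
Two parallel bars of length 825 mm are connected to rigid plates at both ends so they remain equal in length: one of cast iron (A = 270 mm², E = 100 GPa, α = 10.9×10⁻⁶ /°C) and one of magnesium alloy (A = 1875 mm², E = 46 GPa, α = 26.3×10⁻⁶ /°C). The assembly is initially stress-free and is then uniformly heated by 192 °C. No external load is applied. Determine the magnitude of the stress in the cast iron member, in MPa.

σ ≈ 225 MPa (tensile)

Equilibrium of a rigid end plate with no external load gives equal and opposite internal forces ±P in the two members. Since α_{magnesium alloy} > α_{cast iron}, heating drives the magnesium alloy into compression and the cast iron into tension.
Compatibility of the two members (thermal + elastic change equal): (α₁ − α₂)ΔT = P·[1/(A₁E₁) + 1/(A₂E₂)].
|α₁ − α₂|·ΔT = 15.4×10⁻⁶ × 192 = 0.002957.
1/(A₁E₁) + 1/(A₂E₂) = 1/(270×100×10³) + 1/(1875×46×10³) = 4.863×10⁻⁸ N⁻¹.
So P = 0.002957 / 4.863×10⁻⁸ = 60.8 kN.
σ_{cast iron} = P/A₁ = 60800/270 = 225.2 MPa, tensile.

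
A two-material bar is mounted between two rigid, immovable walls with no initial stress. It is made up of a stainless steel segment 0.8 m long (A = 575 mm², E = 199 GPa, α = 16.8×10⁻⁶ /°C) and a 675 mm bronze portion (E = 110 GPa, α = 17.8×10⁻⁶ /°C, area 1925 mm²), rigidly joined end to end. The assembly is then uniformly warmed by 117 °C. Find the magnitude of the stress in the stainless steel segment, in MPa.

σ ≈ 509 MPa (compressive)

With the walls removed the bar would change length by δ_free = Σ αᵢΔT Lᵢ = 16.8×10⁻⁶×117×800 + 17.8×10⁻⁶×117×675 = 2.978 mm.
The walls prevent any net length change, so an axial force P (same in every segment) develops. Compatibility: P · Σ Lᵢ/(AᵢEᵢ) = δ_free.
The series flexibility is Σ Lᵢ/(AᵢEᵢ) = 800/(575×199×10³) + 675/(1925×110×10³) = 1.018×10⁻⁵ mm/N.
Hence P = δ_free / Σ(L/AE) = 2.978/1.018×10⁻⁵ = 292.6 kN (compressive).
σ_{stainless steel} = P / A = 292600 / 575 = 508.8 MPa.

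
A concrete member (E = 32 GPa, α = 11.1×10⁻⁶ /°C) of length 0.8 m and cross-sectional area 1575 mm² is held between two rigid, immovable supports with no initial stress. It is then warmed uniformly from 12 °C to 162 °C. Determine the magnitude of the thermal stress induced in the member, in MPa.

Because both ends are immovable the net strain is zero, and the suppressed thermal strain is αΔT = 11.1×10⁻⁶ × 150 = 1665×10⁻⁶.
σ = EαΔT = 32×10³ × 11.1×10⁻⁶ × 150 = 53.28 MPa (compressive; the member is trying to expand).

σ ≈ 53.3 MPa (compressive)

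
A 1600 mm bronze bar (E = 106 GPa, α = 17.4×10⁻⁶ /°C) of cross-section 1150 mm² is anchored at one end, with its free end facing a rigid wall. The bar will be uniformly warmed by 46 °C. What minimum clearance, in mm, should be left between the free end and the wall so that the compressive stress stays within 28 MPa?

With no wall the bar would lengthen by αΔT L = 17.4×10⁻⁶ × 46 × 1600 = 1.281 mm.
A stress of 28 MPa corresponds to the wall pushing the bar back by σL/E = 28×1600/(106×10³) = 0.4226 mm.
The gap must absorb the remainder: g_min = 1.281 − 0.4226 = 0.858 mm.

g ≈ 0.858 mm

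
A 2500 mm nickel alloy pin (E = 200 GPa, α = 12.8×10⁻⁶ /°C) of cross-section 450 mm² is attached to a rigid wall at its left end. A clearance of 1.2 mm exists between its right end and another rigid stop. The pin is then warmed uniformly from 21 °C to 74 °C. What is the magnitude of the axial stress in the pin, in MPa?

Free thermal elongation = αΔT L = 12.8×10⁻⁶ × 53 × 2500 = 1.696 mm.
The gap closes (δ_free > 1.2 mm) and the wall then resists a further 1.696 − 1.2 = 0.496 mm of expansion.
That suppressed elongation corresponds to σ = E·Δ/L = 200×10³ × 0.496/2500 = 39.68 MPa.

σ ≈ 39.7 MPa (compressive)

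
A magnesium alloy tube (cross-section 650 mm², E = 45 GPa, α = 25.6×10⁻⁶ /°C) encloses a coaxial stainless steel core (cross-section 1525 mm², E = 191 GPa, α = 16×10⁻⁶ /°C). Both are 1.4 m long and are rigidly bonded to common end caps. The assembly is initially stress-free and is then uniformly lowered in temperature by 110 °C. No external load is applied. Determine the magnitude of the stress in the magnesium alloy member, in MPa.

The magnesium alloy has the larger α, so on cooling it would change length more than the stainless steel if both were free. The rigid plates force a common final length, so the magnesium alloy is put into tension and the stainless steel into compression, with equal and opposite forces P (no external load).
Equating the net (thermal + elastic) strains gives |α₁ − α₂|·ΔT = P·[1/(A₁E₁) + 1/(A₂E₂)].
|α₁ − α₂|·ΔT = 9.6×10⁻⁶ × 110 = 0.001056.
1/(A₁E₁) + 1/(A₂E₂) = 1/(650×45×10³) + 1/(1525×191×10³) = 3.762×10⁻⁸ N⁻¹.
So P = 0.001056 / 3.762×10⁻⁸ = 28.07 kN.
σ_{magnesium alloy} = P/A₁ = 28070/650 = 43.18 MPa, tensile.

σ ≈ 43.2 MPa (tensile)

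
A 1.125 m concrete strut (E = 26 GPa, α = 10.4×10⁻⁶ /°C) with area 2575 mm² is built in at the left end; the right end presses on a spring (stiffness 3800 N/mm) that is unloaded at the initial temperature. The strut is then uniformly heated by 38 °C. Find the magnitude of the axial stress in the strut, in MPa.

If the spring were absent the strut would lengthen by αΔT L = 10.4×10⁻⁶ × 38 × 1125 = 0.4446 mm.
With a force P in the spring, the elastic change of the strut is PL/(AE) and that of the spring is P/k; compatibility requires their sum to equal δ_free.
P [ L/(AE) + 1/k ] = δ_free → P [ 1125/(2575×26×10³) + 1/(3800) ] = 0.4446.
P = 0.4446 / 0.00028 = 1588 N.
σ = P/A = 1588/2575 = 0.6167 MPa.

σ ≈ 0.617 MPa (compressive)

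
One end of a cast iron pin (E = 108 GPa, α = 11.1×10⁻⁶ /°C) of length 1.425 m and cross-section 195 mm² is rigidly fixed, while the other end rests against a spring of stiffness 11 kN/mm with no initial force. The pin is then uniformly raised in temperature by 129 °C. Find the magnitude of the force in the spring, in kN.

Free thermal expansion: δ_free = αΔT L = 11.1×10⁻⁶ × 129 × 1425 = 2.04 mm.
Let P be the compressive force at the spring. The pin shortens elastically by PL/(AE) and the spring compresses by P/k; together these equal δ_free.
P [ L/(AE) + 1/k ] = δ_free → P [ 1425/(195×108×10³) + 1/(11×10³) ] = 2.04.
P = 2.04 / 0.0001586 = 12870 N.

P ≈ 12.9 kN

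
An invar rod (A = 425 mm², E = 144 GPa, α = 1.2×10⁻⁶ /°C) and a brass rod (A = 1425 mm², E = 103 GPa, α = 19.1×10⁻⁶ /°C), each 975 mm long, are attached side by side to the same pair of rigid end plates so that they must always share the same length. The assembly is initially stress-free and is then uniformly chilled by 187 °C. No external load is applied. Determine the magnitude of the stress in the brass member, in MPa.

The brass has the larger α, so on cooling it would change length more than the invar if both were free. The rigid plates force a common final length, so the brass is put into tension and the invar into compression, with equal and opposite forces P (no external load).
Compatibility of the two members (thermal + elastic change equal): (α₁ − α₂)ΔT = P·[1/(A₁E₁) + 1/(A₂E₂)].
|α₁ − α₂|·ΔT = 17.9×10⁻⁶ × 187 = 0.003347.
1/(A₁E₁) + 1/(A₂E₂) = 1/(425×144×10³) + 1/(1425×103×10³) = 2.315×10⁻⁸ N⁻¹.
So P = 0.003347 / 2.315×10⁻⁸ = 144.6 kN.
σ_{brass} = P/A₂ = 144600/1425 = 101.5 MPa, tensile.

σ ≈ 101 MPa (tensile)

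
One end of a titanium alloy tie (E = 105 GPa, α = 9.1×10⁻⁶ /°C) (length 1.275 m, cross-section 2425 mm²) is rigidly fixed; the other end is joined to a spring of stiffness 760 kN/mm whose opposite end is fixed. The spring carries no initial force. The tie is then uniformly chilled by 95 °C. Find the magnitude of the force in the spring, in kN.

Free thermal contraction: δ_free = αΔT L = 9.1×10⁻⁶ × 95 × 1275 = 1.102 mm.
With a force P in the spring, the elastic change of the tie is PL/(AE) and that of the spring is P/k; compatibility requires their sum to equal δ_free.
P [ L/(AE) + 1/k ] = δ_free → P [ 1275/(2425×105×10³) + 1/(760×10³) ] = 1.102.
P = 1.102 / 6.323×10⁻⁶ = 174300 N.

P ≈ 174 kN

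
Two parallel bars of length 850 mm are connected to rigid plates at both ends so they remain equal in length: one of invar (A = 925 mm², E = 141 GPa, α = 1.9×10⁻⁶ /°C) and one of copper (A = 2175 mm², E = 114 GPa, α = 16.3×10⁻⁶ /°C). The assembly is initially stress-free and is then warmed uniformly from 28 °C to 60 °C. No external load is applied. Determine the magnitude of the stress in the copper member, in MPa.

σ ≈ 18.1 MPa (compressive)

The copper has the larger α, so on heating it would change length more than the invar if both were free. The rigid plates force a common final length, so the copper is put into compression and the invar into tension, with equal and opposite forces P (no external load).
Equating the net (thermal + elastic) strains gives |α₁ − α₂|·ΔT = P·[1/(A₁E₁) + 1/(A₂E₂)].
|α₁ − α₂|·ΔT = 14.4×10⁻⁶ × 32 = 0.0004608.
1/(A₁E₁) + 1/(A₂E₂) = 1/(925×141×10³) + 1/(2175×114×10³) = 1.17×10⁻⁸ N⁻¹.
P = 0.0004608 / 1.17×10⁻⁸ = 39380 N = 39.38 kN.
σ_{copper} = P/A₂ = 39380/2175 = 18.11 MPa, compressive.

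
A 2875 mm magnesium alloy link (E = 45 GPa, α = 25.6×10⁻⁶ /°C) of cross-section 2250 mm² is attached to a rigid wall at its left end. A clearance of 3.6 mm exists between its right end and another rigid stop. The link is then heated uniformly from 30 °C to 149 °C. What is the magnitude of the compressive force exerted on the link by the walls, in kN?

Unrestrained expansion: δ_free = αΔT L = 25.6×10⁻⁶ × 119 × 2875 = 8.758 mm.
The gap closes (δ_free > 3.6 mm) and the wall then resists a further 8.758 − 3.6 = 5.158 mm of expansion.
Compatibility: PL/(AE) = 5.158 mm, so σ = P/A = E × (5.158/2875) = 80.74 MPa.
Force on the wall = σA = 80.74 × 2250 mm² = 181.7 kN.

P ≈ 182 kN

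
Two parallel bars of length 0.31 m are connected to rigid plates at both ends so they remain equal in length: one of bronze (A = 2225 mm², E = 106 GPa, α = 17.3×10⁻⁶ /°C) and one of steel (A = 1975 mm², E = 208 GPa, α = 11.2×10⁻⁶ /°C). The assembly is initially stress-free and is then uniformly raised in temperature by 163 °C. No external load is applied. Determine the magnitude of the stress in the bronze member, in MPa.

Both members must finish at the same length. With the larger α, the bronze tends to over-expand; the plates restrain it, putting the bronze in compression and the steel in tension. With no external load the two internal forces are equal and opposite, magnitude P.
Compatibility of the two members (thermal + elastic change equal): (α₁ − α₂)ΔT = P·[1/(A₁E₁) + 1/(A₂E₂)].
|α₁ − α₂|·ΔT = 6.1×10⁻⁶ × 163 = 0.0009943.
1/(A₁E₁) + 1/(A₂E₂) = 1/(2225×106×10³) + 1/(1975×208×10³) = 6.674×10⁻⁹ N⁻¹.
P = 0.0009943 / 6.674×10⁻⁹ = 149000 N = 149 kN.
σ_{bronze} = P/A₁ = 149000/2225 = 66.96 MPa, compressive.

σ ≈ 67 MPa (compressive)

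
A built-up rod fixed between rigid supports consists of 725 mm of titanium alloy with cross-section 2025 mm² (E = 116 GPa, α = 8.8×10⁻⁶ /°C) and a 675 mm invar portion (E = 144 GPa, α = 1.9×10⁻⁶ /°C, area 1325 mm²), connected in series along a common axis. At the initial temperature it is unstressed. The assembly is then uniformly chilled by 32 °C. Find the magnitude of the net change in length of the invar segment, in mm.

With the walls removed the bar would change length by δ_free = Σ αᵢΔT Lᵢ = 8.8×10⁻⁶×32×725 + 1.9×10⁻⁶×32×675 = 0.2452 mm.
The walls prevent any net length change, so an axial force P (same in every segment) develops. Compatibility: P · Σ Lᵢ/(AᵢEᵢ) = δ_free.
Σ Lᵢ/(AᵢEᵢ) = 725/(2025×116×10³) + 675/(1325×144×10³) = 6.624×10⁻⁶ mm/N.
P = 0.2452 / 6.624×10⁻⁶ = 37020 N = 37.02 kN, tensile.
For the invar segment, free thermal change = 1.9×10⁻⁶×32×675 = 0.04104 mm and elastic change from P = 37020×675/(1325×144×10³) = 0.131 mm; these oppose, so the net change is 0.0899 mm (segment lengthens).

|ΔL| ≈ 0.0899 mm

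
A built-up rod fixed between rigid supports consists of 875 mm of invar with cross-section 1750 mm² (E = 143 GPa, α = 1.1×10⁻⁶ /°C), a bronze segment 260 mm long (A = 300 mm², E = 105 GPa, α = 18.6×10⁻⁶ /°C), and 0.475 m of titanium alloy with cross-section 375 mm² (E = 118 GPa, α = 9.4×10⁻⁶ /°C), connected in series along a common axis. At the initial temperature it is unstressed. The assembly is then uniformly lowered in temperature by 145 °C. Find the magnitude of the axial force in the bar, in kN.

P ≈ 66.2 kN (tensile)

If the supports were absent, the total length change would be Σ αᵢΔT Lᵢ = 1.1×10⁻⁶×145×875 + 18.6×10⁻⁶×145×260 + 9.4×10⁻⁶×145×475 = 1.488 mm.
Since the ends are fixed, an axial force P builds up, equal in every segment, with P · Σ Lᵢ/(AᵢEᵢ) = δ_free.
The series flexibility is Σ Lᵢ/(AᵢEᵢ) = 875/(1750×143×10³) + 260/(300×105×10³) + 475/(375×118×10³) = 2.248×10⁻⁵ mm/N.
So P = 1.488 / 2.248×10⁻⁵ = 66.19 kN, tensile.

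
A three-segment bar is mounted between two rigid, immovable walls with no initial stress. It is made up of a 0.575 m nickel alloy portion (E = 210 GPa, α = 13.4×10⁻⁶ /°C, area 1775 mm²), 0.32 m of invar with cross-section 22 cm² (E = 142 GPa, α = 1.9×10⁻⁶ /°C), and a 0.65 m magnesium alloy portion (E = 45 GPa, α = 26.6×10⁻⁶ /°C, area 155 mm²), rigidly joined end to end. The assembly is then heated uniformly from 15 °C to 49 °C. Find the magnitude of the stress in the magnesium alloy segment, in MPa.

σ ≈ 58.7 MPa (compressive)

If the supports were absent, the total length change would be Σ αᵢΔT Lᵢ = 13.4×10⁻⁶×34×575 + 1.9×10⁻⁶×34×320 + 26.6×10⁻⁶×34×650 = 0.8705 mm.
The rigid supports impose zero overall length change; the single axial force P common to all segments must satisfy P Σ Lᵢ/(AᵢEᵢ) = δ_free.
Σ Lᵢ/(AᵢEᵢ) = 575/(1775×210×10³) + 320/(2200×142×10³) + 650/(155×45×10³) = 9.576×10⁻⁵ mm/N.
So P = 0.8705 / 9.576×10⁻⁵ = 9.091 kN, compressive.
σ_{magnesium alloy} = P / A = 9091 / 155 = 58.65 MPa.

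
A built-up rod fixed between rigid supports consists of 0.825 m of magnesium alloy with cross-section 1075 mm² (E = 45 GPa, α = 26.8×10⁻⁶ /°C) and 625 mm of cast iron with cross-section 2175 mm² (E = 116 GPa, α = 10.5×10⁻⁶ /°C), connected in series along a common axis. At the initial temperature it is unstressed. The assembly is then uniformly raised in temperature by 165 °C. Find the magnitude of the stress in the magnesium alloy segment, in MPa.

σ ≈ 225 MPa (compressive)

With the walls removed the bar would change length by δ_free = Σ αᵢΔT Lᵢ = 26.8×10⁻⁶×165×825 + 10.5×10⁻⁶×165×625 = 4.731 mm.
The rigid supports impose zero overall length change; the single axial force P common to all segments must satisfy P Σ Lᵢ/(AᵢEᵢ) = δ_free.
Σ Lᵢ/(AᵢEᵢ) = 825/(1075×45×10³) + 625/(2175×116×10³) = 1.953×10⁻⁵ mm/N.
P = 4.731 / 1.953×10⁻⁵ = 242200 N = 242.2 kN, compressive.
σ_{magnesium alloy} = P / A = 242200 / 1075 = 225.3 MPa.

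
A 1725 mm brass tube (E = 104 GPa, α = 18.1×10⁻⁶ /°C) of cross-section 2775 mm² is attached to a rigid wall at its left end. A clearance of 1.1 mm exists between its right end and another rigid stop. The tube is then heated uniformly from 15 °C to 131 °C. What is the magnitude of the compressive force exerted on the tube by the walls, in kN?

If the wall were absent the tube would grow by αΔT L = 18.1×10⁻⁶ × 116 × 1725 = 3.622 mm.
The gap closes (δ_free > 1.1 mm) and the wall then resists a further 3.622 − 1.1 = 2.522 mm of expansion.
That suppressed elongation corresponds to σ = E·Δ/L = 104×10³ × 2.522/1725 = 152 MPa.
Force on the wall = σA = 152 × 2775 mm² = 421.9 kN.

P ≈ 422 kN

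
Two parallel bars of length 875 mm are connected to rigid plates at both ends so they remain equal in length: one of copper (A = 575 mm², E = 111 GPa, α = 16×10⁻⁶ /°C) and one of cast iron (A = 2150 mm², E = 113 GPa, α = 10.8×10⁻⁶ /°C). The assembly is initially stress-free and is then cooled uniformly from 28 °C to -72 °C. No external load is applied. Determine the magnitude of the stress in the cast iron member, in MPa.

The copper has the larger α, so on cooling it would change length more than the cast iron if both were free. The rigid plates force a common final length, so the copper is put into tension and the cast iron into compression, with equal and opposite forces P (no external load).
Equating the net (thermal + elastic) strains gives |α₁ − α₂|·ΔT = P·[1/(A₁E₁) + 1/(A₂E₂)].
|α₁ − α₂|·ΔT = 5.2×10⁻⁶ × 100 = 0.00052.
1/(A₁E₁) + 1/(A₂E₂) = 1/(575×111×10³) + 1/(2150×113×10³) = 1.978×10⁻⁸ N⁻¹.
P = 0.00052 / 1.978×10⁻⁸ = 26280 N = 26.28 kN.
σ_{cast iron} = P/A₂ = 26280/2150 = 12.23 MPa, compressive.

σ ≈ 12.2 MPa (compressive)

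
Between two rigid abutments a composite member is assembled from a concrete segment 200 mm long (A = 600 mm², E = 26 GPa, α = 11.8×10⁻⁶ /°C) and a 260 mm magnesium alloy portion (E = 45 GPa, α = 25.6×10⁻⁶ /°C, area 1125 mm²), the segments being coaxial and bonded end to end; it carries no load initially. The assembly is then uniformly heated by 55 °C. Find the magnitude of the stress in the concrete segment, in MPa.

σ ≈ 46 MPa (compressive)

If the supports were absent, the total length change would be Σ αᵢΔT Lᵢ = 11.8×10⁻⁶×55×200 + 25.6×10⁻⁶×55×260 = 0.4959 mm.
Since the ends are fixed, an axial force P builds up, equal in every segment, with P · Σ Lᵢ/(AᵢEᵢ) = δ_free.
The series flexibility is Σ Lᵢ/(AᵢEᵢ) = 200/(600×26×10³) + 260/(1125×45×10³) = 1.796×10⁻⁵ mm/N.
So P = 0.4959 / 1.796×10⁻⁵ = 27.62 kN, compressive.
σ_{concrete} = P / A = 27620 / 600 = 46.03 MPa.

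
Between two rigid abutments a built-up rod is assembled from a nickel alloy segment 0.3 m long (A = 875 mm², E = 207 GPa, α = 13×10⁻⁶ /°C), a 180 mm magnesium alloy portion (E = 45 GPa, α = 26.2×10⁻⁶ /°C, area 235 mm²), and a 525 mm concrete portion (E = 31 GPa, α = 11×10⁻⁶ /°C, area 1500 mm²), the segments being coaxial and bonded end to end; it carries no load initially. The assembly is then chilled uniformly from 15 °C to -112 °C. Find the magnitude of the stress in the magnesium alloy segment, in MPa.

σ ≈ 260 MPa (tensile)

If the supports were absent, the total length change would be Σ αᵢΔT Lᵢ = 13×10⁻⁶×127×300 + 26.2×10⁻⁶×127×180 + 11×10⁻⁶×127×525 = 1.828 mm.
The rigid supports impose zero overall length change; the single axial force P common to all segments must satisfy P Σ Lᵢ/(AᵢEᵢ) = δ_free.
The series flexibility is Σ Lᵢ/(AᵢEᵢ) = 300/(875×207×10³) + 180/(235×45×10³) + 525/(1500×31×10³) = 2.997×10⁻⁵ mm/N.
So P = 1.828 / 2.997×10⁻⁵ = 60.99 kN, tensile.
σ_{magnesium alloy} = P / A = 60990 / 235 = 259.5 MPa.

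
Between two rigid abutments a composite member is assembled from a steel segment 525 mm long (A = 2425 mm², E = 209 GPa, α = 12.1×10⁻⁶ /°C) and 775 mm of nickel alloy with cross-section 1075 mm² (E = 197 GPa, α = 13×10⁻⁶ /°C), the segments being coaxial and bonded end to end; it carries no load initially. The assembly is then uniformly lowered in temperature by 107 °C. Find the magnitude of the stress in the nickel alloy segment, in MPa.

σ ≈ 348 MPa (tensile)

If the supports were absent, the total length change would be Σ αᵢΔT Lᵢ = 12.1×10⁻⁶×107×525 + 13×10⁻⁶×107×775 = 1.758 mm.
The rigid supports impose zero overall length change; the single axial force P common to all segments must satisfy P Σ Lᵢ/(AᵢEᵢ) = δ_free.
Σ Lᵢ/(AᵢEᵢ) = 525/(2425×209×10³) + 775/(1075×197×10³) = 4.695×10⁻⁶ mm/N.
Hence P = δ_free / Σ(L/AE) = 1.758/4.695×10⁻⁶ = 374.4 kN (tensile).
σ_{nickel alloy} = P / A = 374400 / 1075 = 348.2 MPa.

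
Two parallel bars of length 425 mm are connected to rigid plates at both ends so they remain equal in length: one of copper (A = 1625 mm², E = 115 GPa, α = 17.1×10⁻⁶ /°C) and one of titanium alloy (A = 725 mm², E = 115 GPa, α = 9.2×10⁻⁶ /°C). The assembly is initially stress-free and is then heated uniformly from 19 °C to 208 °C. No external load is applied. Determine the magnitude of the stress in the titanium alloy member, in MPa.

σ ≈ 119 MPa (tensile)

Both members must finish at the same length. With the larger α, the copper tends to over-expand; the plates restrain it, putting the copper in compression and the titanium alloy in tension. With no external load the two internal forces are equal and opposite, magnitude P.
Equating the net (thermal + elastic) strains gives |α₁ − α₂|·ΔT = P·[1/(A₁E₁) + 1/(A₂E₂)].
|α₁ − α₂|·ΔT = 7.9×10⁻⁶ × 189 = 0.001493.
1/(A₁E₁) + 1/(A₂E₂) = 1/(1625×115×10³) + 1/(725×115×10³) = 1.735×10⁻⁸ N⁻¹.
P = 0.001493 / 1.735×10⁻⁸ = 86080 N = 86.08 kN.
σ_{titanium alloy} = P/A₂ = 86080/725 = 118.7 MPa, tensile.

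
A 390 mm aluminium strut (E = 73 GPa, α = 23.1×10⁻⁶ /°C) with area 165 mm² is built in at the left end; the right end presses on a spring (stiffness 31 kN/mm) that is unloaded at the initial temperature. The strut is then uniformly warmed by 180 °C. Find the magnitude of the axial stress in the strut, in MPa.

If the spring were absent the strut would lengthen by αΔT L = 23.1×10⁻⁶ × 180 × 390 = 1.622 mm.
Let P be the compressive force at the spring. The strut shortens elastically by PL/(AE) and the spring compresses by P/k; together these equal δ_free.
So P = δ_free / [L/(AE) + 1/k] = 1.622 / [ 390/(165×73×10³) + 1/(31×10³) ].
P = 1.622 / 6.464×10⁻⁵ = 25090 N.
σ = P/A = 25090/165 = 152 MPa.

σ ≈ 152 MPa (compressive)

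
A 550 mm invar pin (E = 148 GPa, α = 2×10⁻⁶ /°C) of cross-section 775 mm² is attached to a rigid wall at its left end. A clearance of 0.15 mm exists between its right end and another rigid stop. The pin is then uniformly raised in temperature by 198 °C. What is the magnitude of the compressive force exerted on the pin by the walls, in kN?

If the wall were absent the pin would grow by αΔT L = 2×10⁻⁶ × 198 × 550 = 0.2178 mm.
The gap closes (δ_free > 0.15 mm) and the wall then resists a further 0.2178 − 0.15 = 0.0678 mm of expansion.
That suppressed elongation corresponds to σ = E·Δ/L = 148×10³ × 0.0678/550 = 18.24 MPa.
Force on the wall = σA = 18.24 × 775 mm² = 14.14 kN.

P ≈ 14.1 kN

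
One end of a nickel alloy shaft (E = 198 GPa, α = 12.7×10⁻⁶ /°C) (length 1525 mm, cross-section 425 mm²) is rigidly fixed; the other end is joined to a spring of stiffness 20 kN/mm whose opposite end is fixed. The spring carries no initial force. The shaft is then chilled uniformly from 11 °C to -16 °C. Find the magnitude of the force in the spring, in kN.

P ≈ 7.68 kN

Free thermal contraction: δ_free = αΔT L = 12.7×10⁻⁶ × 27 × 1525 = 0.5229 mm.
With a force P in the spring, the elastic change of the shaft is PL/(AE) and that of the spring is P/k; compatibility requires their sum to equal δ_free.
P [ L/(AE) + 1/k ] = δ_free → P [ 1525/(425×198×10³) + 1/(20×10³) ] = 0.5229.
P = 0.5229 / 6.812×10⁻⁵ = 7676 N.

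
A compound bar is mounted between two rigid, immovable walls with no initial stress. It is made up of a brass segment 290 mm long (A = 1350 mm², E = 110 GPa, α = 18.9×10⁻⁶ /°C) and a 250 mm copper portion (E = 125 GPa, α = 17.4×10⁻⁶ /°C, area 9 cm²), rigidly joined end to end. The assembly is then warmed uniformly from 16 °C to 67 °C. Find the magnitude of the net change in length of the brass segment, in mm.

|ΔL| ≈ 0.045 mm

Free thermal expansion of the whole bar: Σ αᵢΔT Lᵢ = 18.9×10⁻⁶×51×290 + 17.4×10⁻⁶×51×250 = 0.5014 mm.
Since the ends are fixed, an axial force P builds up, equal in every segment, with P · Σ Lᵢ/(AᵢEᵢ) = δ_free.
Σ Lᵢ/(AᵢEᵢ) = 290/(1350×110×10³) + 250/(900×125×10³) = 4.175×10⁻⁶ mm/N.
P = 0.5014 / 4.175×10⁻⁶ = 120100 N = 120.1 kN, compressive.
For the brass segment, free thermal change = 18.9×10⁻⁶×51×290 = 0.2795 mm and elastic change from P = 120100×290/(1350×110×10³) = 0.2345 mm; these oppose, so the net change is 0.045 mm (segment lengthens).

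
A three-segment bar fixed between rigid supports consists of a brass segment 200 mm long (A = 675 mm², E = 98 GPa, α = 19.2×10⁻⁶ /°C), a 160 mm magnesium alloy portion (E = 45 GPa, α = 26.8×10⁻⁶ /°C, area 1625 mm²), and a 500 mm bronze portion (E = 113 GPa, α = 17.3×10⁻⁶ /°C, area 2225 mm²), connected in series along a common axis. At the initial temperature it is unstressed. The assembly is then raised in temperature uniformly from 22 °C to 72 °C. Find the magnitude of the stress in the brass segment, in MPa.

Free thermal expansion of the whole bar: Σ αᵢΔT Lᵢ = 19.2×10⁻⁶×50×200 + 26.8×10⁻⁶×50×160 + 17.3×10⁻⁶×50×500 = 0.8389 mm.
Since the ends are fixed, an axial force P builds up, equal in every segment, with P · Σ Lᵢ/(AᵢEᵢ) = δ_free.
The series flexibility is Σ Lᵢ/(AᵢEᵢ) = 200/(675×98×10³) + 160/(1625×45×10³) + 500/(2225×113×10³) = 7.2×10⁻⁶ mm/N.
So P = 0.8389 / 7.2×10⁻⁶ = 116.5 kN, compressive.
σ_{brass} = P / A = 116500 / 675 = 172.6 MPa.

σ ≈ 173 MPa (compressive)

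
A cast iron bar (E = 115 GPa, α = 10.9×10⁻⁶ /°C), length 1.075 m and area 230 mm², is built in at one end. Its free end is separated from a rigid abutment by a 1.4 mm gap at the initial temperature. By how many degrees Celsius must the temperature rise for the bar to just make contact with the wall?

Contact occurs when the free expansion equals the gap: αΔT L = 1.4 mm.
ΔT = 1.4 / (10.9×10⁻⁶ × 1075) = 119.5 °C.

ΔT ≈ 119 °C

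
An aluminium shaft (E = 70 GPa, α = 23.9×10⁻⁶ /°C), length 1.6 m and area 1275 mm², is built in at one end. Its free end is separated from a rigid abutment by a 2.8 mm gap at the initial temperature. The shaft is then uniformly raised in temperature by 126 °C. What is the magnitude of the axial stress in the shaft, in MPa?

Free thermal elongation = αΔT L = 23.9×10⁻⁶ × 126 × 1600 = 4.818 mm.
After closing the 2.8 mm clearance, 4.818 − 2.8 = 2.018 mm of expansion remains to be suppressed by the wall.
That suppressed elongation corresponds to σ = E·Δ/L = 70×10³ × 2.018/1600 = 88.3 MPa.

σ ≈ 88.3 MPa (compressive)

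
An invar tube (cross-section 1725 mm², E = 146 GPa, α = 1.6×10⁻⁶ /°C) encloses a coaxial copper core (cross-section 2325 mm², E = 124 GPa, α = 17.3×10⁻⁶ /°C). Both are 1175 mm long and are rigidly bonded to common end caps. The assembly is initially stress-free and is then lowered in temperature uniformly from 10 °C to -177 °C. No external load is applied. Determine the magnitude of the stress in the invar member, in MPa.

The copper has the larger α, so on cooling it would change length more than the invar if both were free. The rigid plates force a common final length, so the copper is put into tension and the invar into compression, with equal and opposite forces P (no external load).
Equating the net (thermal + elastic) strains gives |α₁ − α₂|·ΔT = P·[1/(A₁E₁) + 1/(A₂E₂)].
|α₁ − α₂|·ΔT = 15.7×10⁻⁶ × 187 = 0.002936.
1/(A₁E₁) + 1/(A₂E₂) = 1/(1725×146×10³) + 1/(2325×124×10³) = 7.439×10⁻⁹ N⁻¹.
P = 0.002936 / 7.439×10⁻⁹ = 394700 N = 394.7 kN.
σ_{invar} = P/A₁ = 394700/1725 = 228.8 MPa, compressive.

σ ≈ 229 MPa (compressive)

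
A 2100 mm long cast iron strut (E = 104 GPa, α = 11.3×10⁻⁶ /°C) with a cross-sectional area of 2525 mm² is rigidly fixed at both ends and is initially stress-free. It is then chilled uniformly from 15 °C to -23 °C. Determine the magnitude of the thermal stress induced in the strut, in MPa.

σ ≈ 44.7 MPa (tensile)

With length fixed, the mechanical strain must cancel the thermal strain αΔT = 11.3×10⁻⁶ × 38 = 429.4×10⁻⁶.
σ = EαΔT = 104×10³ × 11.3×10⁻⁶ × 38 = 44.66 MPa (tensile; the strut is trying to contract).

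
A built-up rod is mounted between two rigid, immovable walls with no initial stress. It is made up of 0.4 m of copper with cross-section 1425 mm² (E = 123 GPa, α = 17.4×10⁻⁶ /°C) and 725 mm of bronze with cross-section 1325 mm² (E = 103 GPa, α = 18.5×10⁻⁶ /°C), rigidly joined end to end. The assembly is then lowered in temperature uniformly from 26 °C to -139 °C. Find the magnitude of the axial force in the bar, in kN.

With the walls removed the bar would change length by δ_free = Σ αᵢΔT Lᵢ = 17.4×10⁻⁶×165×400 + 18.5×10⁻⁶×165×725 = 3.361 mm.
Since the ends are fixed, an axial force P builds up, equal in every segment, with P · Σ Lᵢ/(AᵢEᵢ) = δ_free.
Σ Lᵢ/(AᵢEᵢ) = 400/(1425×123×10³) + 725/(1325×103×10³) = 7.594×10⁻⁶ mm/N.
P = 3.361 / 7.594×10⁻⁶ = 442600 N = 442.6 kN, tensile.

P ≈ 443 kN (tensile)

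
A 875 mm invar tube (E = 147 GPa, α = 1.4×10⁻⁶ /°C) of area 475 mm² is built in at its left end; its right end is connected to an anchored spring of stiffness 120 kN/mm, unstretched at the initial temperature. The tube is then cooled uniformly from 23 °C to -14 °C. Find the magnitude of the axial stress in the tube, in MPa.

If the spring were absent the tube would shorten by αΔT L = 1.4×10⁻⁶ × 37 × 875 = 0.04532 mm.
Let P be the tensile force in the spring. The tube extends elastically by PL/(AE) and the spring stretches by P/k; together these equal δ_free.
P [ L/(AE) + 1/k ] = δ_free → P [ 875/(475×147×10³) + 1/(120×10³) ] = 0.04532.
P = 0.04532 / 2.086×10⁻⁵ = 2172 N.
σ = P/A = 2172/475 = 4.573 MPa.

σ ≈ 4.57 MPa (tensile)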